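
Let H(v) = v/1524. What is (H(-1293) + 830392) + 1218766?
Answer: 1040971833/508 ≈ 2.0492e+6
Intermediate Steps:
H(v) = v/1524 (H(v) = v*(1/1524) = v/1524)
(H(-1293) + 830392) + 1218766 = ((1/1524)*(-1293) + 830392) + 1218766 = (-431/508 + 830392) + 1218766 = 421838705/508 + 1218766 = 1040971833/508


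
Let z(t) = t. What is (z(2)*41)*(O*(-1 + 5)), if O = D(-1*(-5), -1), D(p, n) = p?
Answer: 1640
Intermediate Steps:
O = 5 (O = -1*(-5) = 5)
(z(2)*41)*(O*(-1 + 5)) = (2*41)*(5*(-1 + 5)) = 82*(5*4) = 82*20 = 1640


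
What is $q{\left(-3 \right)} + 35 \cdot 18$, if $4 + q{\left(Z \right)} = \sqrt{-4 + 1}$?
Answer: $626 + i \sqrt{3} \approx 626.0 + 1.732 i$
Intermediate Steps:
$q{\left(Z \right)} = -4 + i \sqrt{3}$ ($q{\left(Z \right)} = -4 + \sqrt{-4 + 1} = -4 + \sqrt{-3} = -4 + i \sqrt{3}$)
$q{\left(-3 \right)} + 35 \cdot 18 = \left(-4 + i \sqrt{3}\right) + 35 \cdot 18 = \left(-4 + i \sqrt{3}\right) + 630 = 626 + i \sqrt{3}$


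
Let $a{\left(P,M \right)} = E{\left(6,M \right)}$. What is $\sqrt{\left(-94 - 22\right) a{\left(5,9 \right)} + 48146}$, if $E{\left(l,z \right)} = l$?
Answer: $5 \sqrt{1898} \approx 217.83$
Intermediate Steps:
$a{\left(P,M \right)} = 6$
$\sqrt{\left(-94 - 22\right) a{\left(5,9 \right)} + 48146} = \sqrt{\left(-94 - 22\right) 6 + 48146} = \sqrt{\left(-116\right) 6 + 48146} = \sqrt{-696 + 48146} = \sqrt{47450} = 5 \sqrt{1898}$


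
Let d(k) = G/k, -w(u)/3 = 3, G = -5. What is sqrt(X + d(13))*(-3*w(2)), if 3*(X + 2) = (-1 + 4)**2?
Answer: 54*sqrt(26)/13 ≈ 21.181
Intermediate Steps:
w(u) = -9 (w(u) = -3*3 = -9)
d(k) = -5/k
X = 1 (X = -2 + (-1 + 4)**2/3 = -2 + (1/3)*3**2 = -2 + (1/3)*9 = -2 + 3 = 1)
sqrt(X + d(13))*(-3*w(2)) = sqrt(1 - 5/13)*(-3*(-9)) = sqrt(1 - 5*1/13)*27 = sqrt(1 - 5/13)*27 = sqrt(8/13)*27 = (2*sqrt(26)/13)*27 = 54*sqrt(26)/13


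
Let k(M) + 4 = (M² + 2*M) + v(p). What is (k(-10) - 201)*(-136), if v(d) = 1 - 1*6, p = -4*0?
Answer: 17680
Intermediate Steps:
p = 0
v(d) = -5 (v(d) = 1 - 6 = -5)
k(M) = -9 + M² + 2*M (k(M) = -4 + ((M² + 2*M) - 5) = -4 + (-5 + M² + 2*M) = -9 + M² + 2*M)
(k(-10) - 201)*(-136) = ((-9 + (-10)² + 2*(-10)) - 201)*(-136) = ((-9 + 100 - 20) - 201)*(-136) = (71 - 201)*(-136) = -130*(-136) = 17680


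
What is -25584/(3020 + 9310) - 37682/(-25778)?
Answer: -16240441/26486895 ≈ -0.61315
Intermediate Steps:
-25584/(3020 + 9310) - 37682/(-25778) = -25584/12330 - 37682*(-1/25778) = -25584*1/12330 + 18841/12889 = -4264/2055 + 18841/12889 = -16240441/26486895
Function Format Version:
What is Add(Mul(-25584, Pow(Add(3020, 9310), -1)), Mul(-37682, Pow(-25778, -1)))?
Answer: Rational(-16240441, 26486895) ≈ -0.61315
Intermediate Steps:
Add(Mul(-25584, Pow(Add(3020, 9310), -1)), Mul(-37682, Pow(-25778, -1))) = Add(Mul(-25584, Pow(12330, -1)), Mul(-37682, Rational(-1, 25778))) = Add(Mul(-25584, Rational(1, 12330)), Rational(18841, 12889)) = Add(Rational(-4264, 2055), Rational(18841, 12889)) = Rational(-16240441, 26486895)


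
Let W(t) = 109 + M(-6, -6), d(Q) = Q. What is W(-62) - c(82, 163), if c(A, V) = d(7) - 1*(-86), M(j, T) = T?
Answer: 10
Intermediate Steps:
c(A, V) = 93 (c(A, V) = 7 - 1*(-86) = 7 + 86 = 93)
W(t) = 103 (W(t) = 109 - 6 = 103)
W(-62) - c(82, 163) = 103 - 1*93 = 103 - 93 = 10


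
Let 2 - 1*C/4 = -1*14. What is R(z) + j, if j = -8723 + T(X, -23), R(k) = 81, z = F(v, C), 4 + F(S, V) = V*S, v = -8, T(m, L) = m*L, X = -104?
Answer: -6250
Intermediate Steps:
T(m, L) = L*m
C = 64 (C = 8 - (-4)*14 = 8 - 4*(-14) = 8 + 56 = 64)
F(S, V) = -4 + S*V (F(S, V) = -4 + V*S = -4 + S*V)
z = -516 (z = -4 - 8*64 = -4 - 512 = -516)
j = -6331 (j = -8723 - 23*(-104) = -8723 + 2392 = -6331)
R(z) + j = 81 - 6331 = -6250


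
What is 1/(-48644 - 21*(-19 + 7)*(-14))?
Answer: -1/52172 ≈ -1.9167e-5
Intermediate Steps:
1/(-48644 - 21*(-19 + 7)*(-14)) = 1/(-48644 - 21*(-12)*(-14)) = 1/(-48644 + 252*(-14)) = 1/(-48644 - 3528) = 1/(-52172) = -1/52172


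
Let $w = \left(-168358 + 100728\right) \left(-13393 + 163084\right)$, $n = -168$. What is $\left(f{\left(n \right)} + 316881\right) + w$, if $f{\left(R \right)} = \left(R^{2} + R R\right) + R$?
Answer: $-10123229169$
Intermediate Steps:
$w = -10123602330$ ($w = \left(-67630\right) 149691 = -10123602330$)
$f{\left(R \right)} = R + 2 R^{2}$ ($f{\left(R \right)} = \left(R^{2} + R^{2}\right) + R = 2 R^{2} + R = R + 2 R^{2}$)
$\left(f{\left(n \right)} + 316881\right) + w = \left(- 168 \left(1 + 2 \left(-168\right)\right) + 316881\right) - 10123602330 = \left(- 168 \left(1 - 336\right) + 316881\right) - 10123602330 = \left(\left(-168\right) \left(-335\right) + 316881\right) - 10123602330 = \left(56280 + 316881\right) - 10123602330 = 373161 - 10123602330 = -10123229169$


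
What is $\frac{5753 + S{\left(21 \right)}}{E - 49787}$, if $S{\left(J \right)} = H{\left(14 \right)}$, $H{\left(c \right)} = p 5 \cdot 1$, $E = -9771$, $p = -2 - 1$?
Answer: $- \frac{2869}{29779} \approx -0.096343$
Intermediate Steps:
$p = -3$
$H{\left(c \right)} = -15$ ($H{\left(c \right)} = - 3 \cdot 5 \cdot 1 = \left(-3\right) 5 = -15$)
$S{\left(J \right)} = -15$
$\frac{5753 + S{\left(21 \right)}}{E - 49787} = \frac{5753 - 15}{-9771 - 49787} = \frac{5738}{-59558} = 5738 \left(- \frac{1}{59558}\right) = - \frac{2869}{29779}$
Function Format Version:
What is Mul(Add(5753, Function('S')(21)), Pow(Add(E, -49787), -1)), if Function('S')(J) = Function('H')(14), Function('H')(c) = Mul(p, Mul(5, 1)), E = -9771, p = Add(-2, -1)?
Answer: Rational(-2869, 29779) ≈ -0.096343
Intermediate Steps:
p = -3
Function('H')(c) = -15 (Function('H')(c) = Mul(-3, Mul(5, 1)) = Mul(-3, 5) = -15)
Function('S')(J) = -15
Mul(Add(5753, Function('S')(21)), Pow(Add(E, -49787), -1)) = Mul(Add(5753, -15), Pow(Add(-9771, -49787), -1)) = Mul(5738, Pow(-59558, -1)) = Mul(5738, Rational(-1, 59558)) = Rational(-2869, 29779)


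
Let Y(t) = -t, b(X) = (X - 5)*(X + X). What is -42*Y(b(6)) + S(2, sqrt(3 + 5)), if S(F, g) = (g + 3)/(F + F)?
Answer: 2019/4 + sqrt(2)/2 ≈ 505.46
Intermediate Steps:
b(X) = 2*X*(-5 + X) (b(X) = (-5 + X)*(2*X) = 2*X*(-5 + X))
S(F, g) = (3 + g)/(2*F) (S(F, g) = (3 + g)/((2*F)) = (3 + g)*(1/(2*F)) = (3 + g)/(2*F))
-42*Y(b(6)) + S(2, sqrt(3 + 5)) = -(-42)*2*6*(-5 + 6) + (1/2)*(3 + sqrt(3 + 5))/2 = -(-42)*2*6*1 + (1/2)*(1/2)*(3 + sqrt(8)) = -(-42)*12 + (1/2)*(1/2)*(3 + 2*sqrt(2)) = -42*(-12) + (3/4 + sqrt(2)/2) = 504 + (3/4 + sqrt(2)/2) = 2019/4 + sqrt(2)/2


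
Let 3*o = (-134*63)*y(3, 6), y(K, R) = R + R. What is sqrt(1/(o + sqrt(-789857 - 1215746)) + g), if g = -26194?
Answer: sqrt((884518993 - 26194*I*sqrt(2005603))/(-33768 + I*sqrt(2005603))) ≈ 0.e-9 - 161.85*I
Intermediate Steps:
y(K, R) = 2*R
o = -33768 (o = ((-134*63)*(2*6))/3 = (-8442*12)/3 = (1/3)*(-101304) = -33768)
sqrt(1/(o + sqrt(-789857 - 1215746)) + g) = sqrt(1/(-33768 + sqrt(-789857 - 1215746)) - 26194) = sqrt(1/(-33768 + sqrt(-2005603)) - 26194) = sqrt(1/(-33768 + I*sqrt(2005603)) - 26194) = sqrt(-26194 + 1/(-33768 + I*sqrt(2005603)))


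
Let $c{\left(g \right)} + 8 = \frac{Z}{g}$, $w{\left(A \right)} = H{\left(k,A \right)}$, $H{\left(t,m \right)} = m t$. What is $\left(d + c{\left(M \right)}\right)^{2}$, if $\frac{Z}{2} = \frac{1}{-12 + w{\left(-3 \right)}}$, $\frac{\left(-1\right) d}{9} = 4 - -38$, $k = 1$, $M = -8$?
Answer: $\frac{536339281}{3600} \approx 1.4898 \cdot 10^{5}$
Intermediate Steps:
$w{\left(A \right)} = A$ ($w{\left(A \right)} = A 1 = A$)
$d = -378$ ($d = - 9 \left(4 - -38\right) = - 9 \left(4 + 38\right) = \left(-9\right) 42 = -378$)
$Z = - \frac{2}{15}$ ($Z = \frac{2}{-12 - 3} = \frac{2}{-15} = 2 \left(- \frac{1}{15}\right) = - \frac{2}{15} \approx -0.13333$)
$c{\left(g \right)} = -8 - \frac{2}{15 g}$
$\left(d + c{\left(M \right)}\right)^{2} = \left(-378 - \left(8 + \frac{2}{15 \left(-8\right)}\right)\right)^{2} = \left(-378 - \frac{479}{60}\right)^{2} = \left(- \frac{23159}{60}\right)^{2} = \frac{536339281}{3600}$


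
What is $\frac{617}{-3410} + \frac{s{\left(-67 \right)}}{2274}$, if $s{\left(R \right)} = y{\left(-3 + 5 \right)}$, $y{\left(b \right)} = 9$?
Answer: $- \frac{114364}{646195} \approx -0.17698$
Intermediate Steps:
$s{\left(R \right)} = 9$
$\frac{617}{-3410} + \frac{s{\left(-67 \right)}}{2274} = \frac{617}{-3410} + \frac{9}{2274} = 617 \left(- \frac{1}{3410}\right) + 9 \cdot \frac{1}{2274} = - \frac{617}{3410} + \frac{3}{758} = - \frac{114364}{646195}$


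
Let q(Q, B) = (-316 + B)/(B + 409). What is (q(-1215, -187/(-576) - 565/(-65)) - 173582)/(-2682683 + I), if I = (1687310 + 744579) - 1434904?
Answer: 3253492373/31595340434 ≈ 0.10297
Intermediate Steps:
q(Q, B) = (-316 + B)/(409 + B)
I = 996985 (I = 2431889 - 1434904 = 996985)
(q(-1215, -187/(-576) - 565/(-65)) - 173582)/(-2682683 + I) = ((-316 + (-187/(-576) - 565/(-65)))/(409 + (-187/(-576) - 565/(-65))) - 173582)/(-2682683 + 996985) = ((-316 + (-187*(-1/576) - 565*(-1/65)))/(409 + (-187*(-1/576) - 565*(-1/65))) - 173582)/(-1685698) = ((-316 + (187/576 + 113/13))/(409 + (187/576 + 113/13)) - 173582)*(-1/1685698) = ((-316 + 67519/7488)/(409 + 67519/7488) - 173582)*(-1/1685698) = (-2298689/7488/(3130111/7488) - 173582)*(-1/1685698) = ((7488/3130111)*(-2298689/7488) - 173582)*(-1/1685698) = (-2298689/3130111 - 173582)*(-1/1685698) = -543333226291/3130111*(-1/1685698) = 3253492373/31595340434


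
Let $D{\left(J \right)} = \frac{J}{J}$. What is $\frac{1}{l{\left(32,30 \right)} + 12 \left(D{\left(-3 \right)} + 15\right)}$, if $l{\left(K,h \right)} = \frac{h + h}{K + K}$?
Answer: $\frac{16}{3087} \approx 0.005183$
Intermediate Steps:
$D{\left(J \right)} = 1$
$l{\left(K,h \right)} = \frac{h}{K}$ ($l{\left(K,h \right)} = \frac{2 h}{2 K} = 2 h \frac{1}{2 K} = \frac{h}{K}$)
$\frac{1}{l{\left(32,30 \right)} + 12 \left(D{\left(-3 \right)} + 15\right)} = \frac{1}{\frac{30}{32} + 12 \left(1 + 15\right)} = \frac{1}{30 \cdot \frac{1}{32} + 12 \cdot 16} = \frac{1}{\frac{15}{16} + 192} = \frac{1}{\frac{3087}{16}} = \frac{16}{3087}$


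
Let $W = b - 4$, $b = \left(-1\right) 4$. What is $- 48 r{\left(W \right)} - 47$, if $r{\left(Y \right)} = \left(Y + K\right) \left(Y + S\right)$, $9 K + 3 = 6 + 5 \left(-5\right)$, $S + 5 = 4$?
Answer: $-4559$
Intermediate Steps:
$b = -4$
$S = -1$ ($S = -5 + 4 = -1$)
$K = - \frac{22}{9}$ ($K = - \frac{1}{3} + \frac{6 + 5 \left(-5\right)}{9} = - \frac{1}{3} + \frac{6 - 25}{9} = - \frac{1}{3} + \frac{1}{9} \left(-19\right) = - \frac{1}{3} - \frac{19}{9} = - \frac{22}{9} \approx -2.4444$)
$W = -8$ ($W = -4 - 4 = -8$)
$r{\left(Y \right)} = \left(-1 + Y\right) \left(- \frac{22}{9} + Y\right)$ ($r{\left(Y \right)} = \left(Y - \frac{22}{9}\right) \left(Y - 1\right) = \left(- \frac{22}{9} + Y\right) \left(-1 + Y\right) = \left(-1 + Y\right) \left(- \frac{22}{9} + Y\right)$)
$- 48 r{\left(W \right)} - 47 = - 48 \left(\frac{22}{9} + \left(-8\right)^{2} - - \frac{248}{9}\right) - 47 = - 48 \left(\frac{22}{9} + 64 + \frac{248}{9}\right) - 47 = \left(-48\right) 94 - 47 = -4512 - 47 = -4559$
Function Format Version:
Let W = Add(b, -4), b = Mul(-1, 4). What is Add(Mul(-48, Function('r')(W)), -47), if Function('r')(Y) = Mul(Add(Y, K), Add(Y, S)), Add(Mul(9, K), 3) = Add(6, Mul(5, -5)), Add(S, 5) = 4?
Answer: -4559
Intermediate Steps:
b = -4
S = -1 (S = Add(-5, 4) = -1)
K = Rational(-22, 9) (K = Add(Rational(-1, 3), Mul(Rational(1, 9), Add(6, Mul(5, -5)))) = Add(Rational(-1, 3), Mul(Rational(1, 9), Add(6, -25))) = Add(Rational(-1, 3), Mul(Rational(1, 9), -19)) = Add(Rational(-1, 3), Rational(-19, 9)) = Rational(-22, 9) ≈ -2.4444)
W = -8 (W = Add(-4, -4) = -8)
Function('r')(Y) = Mul(Add(-1, Y), Add(Rational(-22, 9), Y)) (Function('r')(Y) = Mul(Add(Y, Rational(-22, 9)), Add(Y, -1)) = Mul(Add(Rational(-22, 9), Y), Add(-1, Y)) = Mul(Add(-1, Y), Add(Rational(-22, 9), Y)))
Add(Mul(-48, Function('r')(W)), -47) = Add(Mul(-48, Add(Rational(22, 9), Pow(-8, 2), Mul(Rational(-31, 9), -8))), -47) = Add(Mul(-48, Add(Rational(22, 9), 64, Rational(248, 9))), -47) = Add(Mul(-48, 94), -47) = Add(-4512, -47) = -4559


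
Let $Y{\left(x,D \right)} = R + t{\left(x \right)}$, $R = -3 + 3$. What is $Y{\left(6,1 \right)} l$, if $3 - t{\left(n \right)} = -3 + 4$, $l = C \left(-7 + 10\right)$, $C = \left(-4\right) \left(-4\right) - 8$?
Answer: $48$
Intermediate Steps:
$C = 8$ ($C = 16 - 8 = 8$)
$R = 0$
$l = 24$ ($l = 8 \left(-7 + 10\right) = 8 \cdot 3 = 24$)
$t{\left(n \right)} = 2$ ($t{\left(n \right)} = 3 - \left(-3 + 4\right) = 3 - 1 = 2$)
$Y{\left(x,D \right)} = 2$ ($Y{\left(x,D \right)} = 0 + 2 = 2$)
$Y{\left(6,1 \right)} l = 2 \cdot 24 = 48$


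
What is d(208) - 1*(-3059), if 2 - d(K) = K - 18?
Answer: 2871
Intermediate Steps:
d(K) = 20 - K (d(K) = 2 - (K - 18) = 2 - (-18 + K) = 2 + (18 - K) = 20 - K)
d(208) - 1*(-3059) = (20 - 1*208) - 1*(-3059) = (20 - 208) + 3059 = -188 + 3059 = 2871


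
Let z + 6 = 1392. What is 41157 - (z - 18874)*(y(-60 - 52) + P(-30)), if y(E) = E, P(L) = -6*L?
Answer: 1230341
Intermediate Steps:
z = 1386 (z = -6 + 1392 = 1386)
41157 - (z - 18874)*(y(-60 - 52) + P(-30)) = 41157 - (1386 - 18874)*((-60 - 52) - 6*(-30)) = 41157 - (-17488)*(-112 + 180) = 41157 - (-17488)*68 = 41157 - 1*(-1189184) = 41157 + 1189184 = 1230341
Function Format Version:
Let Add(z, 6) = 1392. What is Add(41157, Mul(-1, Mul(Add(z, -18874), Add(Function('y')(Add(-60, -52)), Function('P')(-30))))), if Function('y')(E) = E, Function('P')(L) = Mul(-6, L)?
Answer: 1230341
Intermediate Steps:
z = 1386 (z = Add(-6, 1392) = 1386)
Add(41157, Mul(-1, Mul(Add(z, -18874), Add(Function('y')(Add(-60, -52)), Function('P')(-30))))) = Add(41157, Mul(-1, Mul(Add(1386, -18874), Add(Add(-60, -52), Mul(-6, -30))))) = Add(41157, Mul(-1, Mul(-17488, Add(-112, 180)))) = Add(41157, Mul(-1, Mul(-17488, 68))) = Add(41157, Mul(-1, -1189184)) = Add(41157, 1189184) = 1230341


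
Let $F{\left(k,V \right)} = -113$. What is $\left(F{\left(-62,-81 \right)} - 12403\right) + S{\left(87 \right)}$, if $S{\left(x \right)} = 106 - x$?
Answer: $-12497$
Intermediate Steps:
$\left(F{\left(-62,-81 \right)} - 12403\right) + S{\left(87 \right)} = \left(-113 - 12403\right) + \left(106 - 87\right) = -12516 + \left(106 - 87\right) = -12516 + 19 = -12497$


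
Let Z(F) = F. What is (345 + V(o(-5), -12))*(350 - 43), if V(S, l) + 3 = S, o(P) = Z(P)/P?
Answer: 105301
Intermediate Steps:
o(P) = 1 (o(P) = P/P = 1)
V(S, l) = -3 + S
(345 + V(o(-5), -12))*(350 - 43) = (345 + (-3 + 1))*(350 - 43) = (345 - 2)*307 = 343*307 = 105301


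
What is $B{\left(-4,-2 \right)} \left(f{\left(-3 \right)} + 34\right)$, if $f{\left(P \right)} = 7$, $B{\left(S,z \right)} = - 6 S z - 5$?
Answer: $-2173$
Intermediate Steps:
$B{\left(S,z \right)} = -5 - 6 S z$ ($B{\left(S,z \right)} = - 6 S z - 5 = -5 - 6 S z$)
$B{\left(-4,-2 \right)} \left(f{\left(-3 \right)} + 34\right) = \left(-5 - \left(-24\right) \left(-2\right)\right) \left(7 + 34\right) = \left(-5 - 48\right) 41 = \left(-53\right) 41 = -2173$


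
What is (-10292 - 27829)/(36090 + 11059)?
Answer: -38121/47149 ≈ -0.80852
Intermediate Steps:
(-10292 - 27829)/(36090 + 11059) = -38121/47149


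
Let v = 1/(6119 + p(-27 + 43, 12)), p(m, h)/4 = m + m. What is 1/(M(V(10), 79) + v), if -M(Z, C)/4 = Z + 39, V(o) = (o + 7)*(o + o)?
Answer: -6247/9470451 ≈ -0.00065963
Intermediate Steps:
p(m, h) = 8*m (p(m, h) = 4*(m + m) = 4*(2*m) = 8*m)
V(o) = 2*o*(7 + o) (V(o) = (7 + o)*(2*o) = 2*o*(7 + o))
M(Z, C) = -156 - 4*Z (M(Z, C) = -4*(Z + 39) = -4*(39 + Z) = -156 - 4*Z)
v = 1/6247 (v = 1/(6119 + 8*(-27 + 43)) = 1/(6119 + 8*16) = 1/(6119 + 128) = 1/6247 ≈ 0.00016008)
1/(M(V(10), 79) + v) = 1/((-156 - 8*10*(7 + 10)) + 1/6247) = 1/((-156 - 8*10*17) + 1/6247) = 1/((-156 - 4*340) + 1/6247) = 1/((-156 - 1360) + 1/6247) = 1/(-1516 + 1/6247) = 1/(-9470451/6247) = -6247/9470451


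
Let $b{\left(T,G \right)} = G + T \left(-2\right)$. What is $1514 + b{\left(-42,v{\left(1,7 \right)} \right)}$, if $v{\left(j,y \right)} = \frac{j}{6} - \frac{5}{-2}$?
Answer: $\frac{4802}{3} \approx 1600.7$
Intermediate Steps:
$v{\left(j,y \right)} = \frac{5}{2} + \frac{j}{6}$ ($v{\left(j,y \right)} = j \frac{1}{6} - - \frac{5}{2} = \frac{j}{6} + \frac{5}{2} = \frac{5}{2} + \frac{j}{6}$)
$b{\left(T,G \right)} = G - 2 T$
$1514 + b{\left(-42,v{\left(1,7 \right)} \right)} = 1514 + \left(\left(\frac{5}{2} + \frac{1}{6} \cdot 1\right) - -84\right) = 1514 + \left(\left(\frac{5}{2} + \frac{1}{6}\right) + 84\right) = 1514 + \left(\frac{8}{3} + 84\right) = 1514 + \frac{260}{3} = \frac{4802}{3}$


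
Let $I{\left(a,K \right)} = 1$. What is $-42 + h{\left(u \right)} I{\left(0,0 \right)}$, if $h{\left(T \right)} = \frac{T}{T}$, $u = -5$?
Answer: $-41$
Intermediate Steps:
$h{\left(T \right)} = 1$
$-42 + h{\left(u \right)} I{\left(0,0 \right)} = -42 + 1 \cdot 1 = -42 + 1 = -41$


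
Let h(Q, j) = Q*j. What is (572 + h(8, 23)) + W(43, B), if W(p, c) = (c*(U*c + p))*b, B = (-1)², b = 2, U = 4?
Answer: 850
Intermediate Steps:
B = 1
W(p, c) = 2*c*(p + 4*c) (W(p, c) = (c*(4*c + p))*2 = (c*(p + 4*c))*2 = 2*c*(p + 4*c))
(572 + h(8, 23)) + W(43, B) = (572 + 8*23) + 2*1*(43 + 4*1) = (572 + 184) + 2*1*(43 + 4) = 756 + 2*1*47 = 756 + 94 = 850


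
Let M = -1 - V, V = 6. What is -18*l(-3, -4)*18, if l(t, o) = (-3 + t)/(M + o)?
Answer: -1944/11 ≈ -176.73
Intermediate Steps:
M = -7 (M = -1 - 1*6 = -1 - 6 = -7)
l(t, o) = (-3 + t)/(-7 + o)
-18*l(-3, -4)*18 = -18*(-3 - 3)/(-7 - 4)*18 = -18*(-6)/(-11)*18 = -(-18)*(-6)/11*18 = -18*6/11*18 = -108/11*18 = -1944/11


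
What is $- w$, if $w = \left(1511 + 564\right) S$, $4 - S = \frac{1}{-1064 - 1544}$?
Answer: $- \frac{21648475}{2608} \approx -8300.8$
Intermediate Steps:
$S = \frac{10433}{2608}$ ($S = 4 - \frac{1}{-1064 - 1544} = 4 - \frac{1}{-2608} = 4 - - \frac{1}{2608} = 4 + \frac{1}{2608} = \frac{10433}{2608} \approx 4.0004$)
$w = \frac{21648475}{2608}$ ($w = \left(1511 + 564\right) \frac{10433}{2608} = 2075 \cdot \frac{10433}{2608} = \frac{21648475}{2608} \approx 8300.8$)
$- w = \left(-1\right) \frac{21648475}{2608} = - \frac{21648475}{2608}$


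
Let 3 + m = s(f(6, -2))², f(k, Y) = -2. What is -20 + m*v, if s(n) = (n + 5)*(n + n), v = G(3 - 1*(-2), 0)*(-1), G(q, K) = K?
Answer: -20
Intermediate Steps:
v = 0 (v = 0*(-1) = 0)
s(n) = 2*n*(5 + n) (s(n) = (5 + n)*(2*n) = 2*n*(5 + n))
m = 141 (m = -3 + (2*(-2)*(5 - 2))² = -3 + (2*(-2)*3)² = -3 + (-12)² = -3 + 144 = 141)
-20 + m*v = -20 + 141*0 = -20 + 0 = -20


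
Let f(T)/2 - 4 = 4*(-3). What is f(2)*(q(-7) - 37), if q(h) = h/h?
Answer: 576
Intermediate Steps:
f(T) = -16 (f(T) = 8 + 2*(4*(-3)) = 8 + 2*(-12) = 8 - 24 = -16)
q(h) = 1
f(2)*(q(-7) - 37) = -16*(1 - 37) = -16*(-36) = 576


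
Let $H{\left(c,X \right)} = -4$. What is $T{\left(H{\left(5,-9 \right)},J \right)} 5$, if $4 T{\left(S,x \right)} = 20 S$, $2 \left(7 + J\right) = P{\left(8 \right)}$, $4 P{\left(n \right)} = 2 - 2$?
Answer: $-100$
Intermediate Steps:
$P{\left(n \right)} = 0$ ($P{\left(n \right)} = \frac{2 - 2}{4} = \frac{1}{4} \cdot 0 = 0$)
$J = -7$ ($J = -7 + \frac{1}{2} \cdot 0 = -7 + 0 = -7$)
$T{\left(S,x \right)} = 5 S$ ($T{\left(S,x \right)} = \frac{20 S}{4} = 5 S$)
$T{\left(H{\left(5,-9 \right)},J \right)} 5 = 5 \left(-4\right) 5 = \left(-20\right) 5 = -100$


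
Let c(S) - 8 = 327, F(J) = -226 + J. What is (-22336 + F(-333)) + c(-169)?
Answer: -22560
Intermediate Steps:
c(S) = 335 (c(S) = 8 + 327 = 335)
(-22336 + F(-333)) + c(-169) = (-22336 + (-226 - 333)) + 335 = (-22336 - 559) + 335 = -22895 + 335 = -22560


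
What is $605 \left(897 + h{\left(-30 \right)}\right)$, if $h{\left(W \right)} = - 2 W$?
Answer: $578985$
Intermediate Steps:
$605 \left(897 + h{\left(-30 \right)}\right) = 605 \left(897 - -60\right) = 605 \left(897 + 60\right) = 605 \cdot 957 = 578985$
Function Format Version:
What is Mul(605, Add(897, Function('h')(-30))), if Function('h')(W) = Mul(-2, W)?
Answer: 578985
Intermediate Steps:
Mul(605, Add(897, Function('h')(-30))) = Mul(605, Add(897, Mul(-2, -30))) = Mul(605, Add(897, 60)) = Mul(605, 957) = 578985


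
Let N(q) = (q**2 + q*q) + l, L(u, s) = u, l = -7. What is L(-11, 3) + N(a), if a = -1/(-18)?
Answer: -2915/162 ≈ -17.994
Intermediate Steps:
a = 1/18 (a = -1*(-1/18) = 1/18 ≈ 0.055556)
N(q) = -7 + 2*q**2 (N(q) = (q**2 + q*q) - 7 = (q**2 + q**2) - 7 = 2*q**2 - 7 = -7 + 2*q**2)
L(-11, 3) + N(a) = -11 + (-7 + 2*(1/18)**2) = -11 + (-7 + 2*(1/324)) = -11 + (-7 + 1/162) = -11 - 1133/162 = -2915/162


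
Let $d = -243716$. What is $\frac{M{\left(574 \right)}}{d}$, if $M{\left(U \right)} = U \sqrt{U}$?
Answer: $- \frac{287 \sqrt{574}}{121858} \approx -0.056427$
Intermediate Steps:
$M{\left(U \right)} = U^{\frac{3}{2}}$
$\frac{M{\left(574 \right)}}{d} = \frac{574^{\frac{3}{2}}}{-243716} = 574 \sqrt{574} \left(- \frac{1}{243716}\right) = - \frac{287 \sqrt{574}}{121858}$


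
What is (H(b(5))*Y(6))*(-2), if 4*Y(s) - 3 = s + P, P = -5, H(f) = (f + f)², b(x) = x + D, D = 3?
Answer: -512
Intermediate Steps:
b(x) = 3 + x (b(x) = x + 3 = 3 + x)
H(f) = 4*f² (H(f) = (2*f)² = 4*f²)
Y(s) = -½ + s/4 (Y(s) = ¾ + (s - 5)/4 = ¾ + (-5 + s)/4 = ¾ + (-5/4 + s/4) = -½ + s/4)
(H(b(5))*Y(6))*(-2) = ((4*(3 + 5)²)*(-½ + (¼)*6))*(-2) = ((4*8²)*(-½ + 3/2))*(-2) = ((4*64)*1)*(-2) = (256*1)*(-2) = 256*(-2) = -512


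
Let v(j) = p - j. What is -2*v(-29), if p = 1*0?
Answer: -58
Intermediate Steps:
p = 0
v(j) = -j (v(j) = 0 - j = -j)
-2*v(-29) = -(-2)*(-29) = -2*29 = -58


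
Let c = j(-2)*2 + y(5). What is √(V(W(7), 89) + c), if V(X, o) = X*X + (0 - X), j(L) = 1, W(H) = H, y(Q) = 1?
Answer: 3*√5 ≈ 6.7082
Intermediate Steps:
V(X, o) = X² - X
c = 3 (c = 1*2 + 1 = 2 + 1 = 3)
√(V(W(7), 89) + c) = √(7*(-1 + 7) + 3) = √(7*6 + 3) = √(42 + 3) = √45 = 3*√5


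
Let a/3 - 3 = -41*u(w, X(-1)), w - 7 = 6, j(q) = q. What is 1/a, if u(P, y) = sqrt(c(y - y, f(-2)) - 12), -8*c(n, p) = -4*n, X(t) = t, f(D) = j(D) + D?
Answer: 1/20181 + 82*I*sqrt(3)/60543 ≈ 4.9552e-5 + 0.0023459*I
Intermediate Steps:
f(D) = 2*D (f(D) = D + D = 2*D)
w = 13 (w = 7 + 6 = 13)
c(n, p) = n/2 (c(n, p) = -(-1)*n/2 = n/2)
u(P, y) = 2*I*sqrt(3) (u(P, y) = sqrt((y - y)/2 - 12) = sqrt((1/2)*0 - 12) = sqrt(0 - 12) = sqrt(-12) = 2*I*sqrt(3))
a = 9 - 246*I*sqrt(3) (a = 9 + 3*(-82*I*sqrt(3)) = 9 - 246*I*sqrt(3) ≈ 9.0 - 426.08*I)
1/a = 1/(9 - 246*I*sqrt(3))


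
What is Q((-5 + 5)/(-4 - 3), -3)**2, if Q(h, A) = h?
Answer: 0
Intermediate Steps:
Q((-5 + 5)/(-4 - 3), -3)**2 = ((-5 + 5)/(-4 - 3))**2 = (0/(-7))**2 = (0*(-1/7))**2 = 0**2 = 0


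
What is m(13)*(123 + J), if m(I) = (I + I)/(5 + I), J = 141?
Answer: 1144/3 ≈ 381.33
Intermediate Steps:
m(I) = 2*I/(5 + I) (m(I) = (2*I)/(5 + I) = 2*I/(5 + I))
m(13)*(123 + J) = (2*13/(5 + 13))*(123 + 141) = (2*13/18)*264 = (2*13*(1/18))*264 = (13/9)*264 = 1144/3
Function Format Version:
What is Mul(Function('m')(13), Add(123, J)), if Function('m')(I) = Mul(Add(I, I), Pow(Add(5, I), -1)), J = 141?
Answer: Rational(1144, 3) ≈ 381.33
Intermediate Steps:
Function('m')(I) = Mul(2, I, Pow(Add(5, I), -1)) (Function('m')(I) = Mul(Mul(2, I), Pow(Add(5, I), -1)) = Mul(2, I, Pow(Add(5, I), -1)))
Mul(Function('m')(13), Add(123, J)) = Mul(Mul(2, 13, Pow(Add(5, 13), -1)), Add(123, 141)) = Mul(Mul(2, 13, Pow(18, -1)), 264) = Mul(Mul(2, 13, Rational(1, 18)), 264) = Mul(Rational(13, 9), 264) = Rational(1144, 3)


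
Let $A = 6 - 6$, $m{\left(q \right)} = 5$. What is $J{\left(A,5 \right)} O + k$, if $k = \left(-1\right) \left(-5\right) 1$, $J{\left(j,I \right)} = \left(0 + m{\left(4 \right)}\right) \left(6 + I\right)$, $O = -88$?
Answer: $-4835$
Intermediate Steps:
$A = 0$
$J{\left(j,I \right)} = 30 + 5 I$ ($J{\left(j,I \right)} = \left(0 + 5\right) \left(6 + I\right) = 5 \left(6 + I\right) = 30 + 5 I$)
$k = 5$ ($k = 5 \cdot 1 = 5$)
$J{\left(A,5 \right)} O + k = \left(30 + 5 \cdot 5\right) \left(-88\right) + 5 = \left(30 + 25\right) \left(-88\right) + 5 = 55 \left(-88\right) + 5 = -4840 + 5 = -4835$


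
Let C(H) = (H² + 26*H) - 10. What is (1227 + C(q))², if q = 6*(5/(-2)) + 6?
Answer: 1132096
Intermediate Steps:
q = -9 (q = 6*(5*(-½)) + 6 = 6*(-5/2) + 6 = -15 + 6 = -9)
C(H) = -10 + H² + 26*H
(1227 + C(q))² = (1227 + (-10 + (-9)² + 26*(-9)))² = (1227 + (-10 + 81 - 234))² = (1227 - 163)² = 1064² = 1132096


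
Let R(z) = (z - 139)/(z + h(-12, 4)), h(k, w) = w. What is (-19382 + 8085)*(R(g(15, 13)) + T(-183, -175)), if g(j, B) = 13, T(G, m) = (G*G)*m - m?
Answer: 1125485383022/17 ≈ 6.6205e+10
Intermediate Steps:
T(G, m) = -m + m*G² (T(G, m) = G²*m - m = m*G² - m = -m + m*G²)
R(z) = (-139 + z)/(4 + z) (R(z) = (z - 139)/(z + 4) = (-139 + z)/(4 + z))
(-19382 + 8085)*(R(g(15, 13)) + T(-183, -175)) = (-19382 + 8085)*((-139 + 13)/(4 + 13) - 175*(-1 + (-183)²)) = -11297*(-126/17 - 175*(-1 + 33489)) = -11297*((1/17)*(-126) - 175*33488) = -11297*(-126/17 - 5860400) = -11297*(-99626926/17) = 1125485383022/17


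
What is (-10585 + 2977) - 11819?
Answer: -19427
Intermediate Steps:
(-10585 + 2977) - 11819 = -7608 - 11819 = -19427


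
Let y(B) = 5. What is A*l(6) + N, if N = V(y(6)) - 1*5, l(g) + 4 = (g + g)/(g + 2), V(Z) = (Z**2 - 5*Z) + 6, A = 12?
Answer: -29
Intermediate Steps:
V(Z) = 6 + Z**2 - 5*Z
l(g) = -4 + 2*g/(2 + g) (l(g) = -4 + (g + g)/(g + 2) = -4 + (2*g)/(2 + g) = -4 + 2*g/(2 + g))
N = 1 (N = (6 + 5**2 - 5*5) - 1*5 = (6 + 25 - 25) - 5 = 6 - 5 = 1)
A*l(6) + N = 12*(2*(-4 - 1*6)/(2 + 6)) + 1 = 12*(2*(-4 - 6)/8) + 1 = 12*(2*(1/8)*(-10)) + 1 = 12*(-5/2) + 1 = -30 + 1 = -29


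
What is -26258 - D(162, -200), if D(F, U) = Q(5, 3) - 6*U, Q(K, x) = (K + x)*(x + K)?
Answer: -27522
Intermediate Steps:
Q(K, x) = (K + x)² (Q(K, x) = (K + x)*(K + x) = (K + x)²)
D(F, U) = 64 - 6*U (D(F, U) = (5 + 3)² - 6*U = 8² - 6*U = 64 - 6*U)
-26258 - D(162, -200) = -26258 - (64 - 6*(-200)) = -26258 - (64 + 1200) = -26258 - 1*1264 = -26258 - 1264 = -27522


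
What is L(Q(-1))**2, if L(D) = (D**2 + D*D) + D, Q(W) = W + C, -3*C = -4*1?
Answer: 25/81 ≈ 0.30864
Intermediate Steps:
C = 4/3 (C = -(-4)/3 = -1/3*(-4) = 4/3 ≈ 1.3333)
Q(W) = 4/3 + W (Q(W) = W + 4/3 = 4/3 + W)
L(D) = D + 2*D**2 (L(D) = (D**2 + D**2) + D = 2*D**2 + D = D + 2*D**2)
L(Q(-1))**2 = ((4/3 - 1)*(1 + 2*(4/3 - 1)))**2 = ((1 + 2*(1/3))/3)**2 = ((1 + 2/3)/3)**2 = ((1/3)*(5/3))**2 = (5/9)**2 = 25/81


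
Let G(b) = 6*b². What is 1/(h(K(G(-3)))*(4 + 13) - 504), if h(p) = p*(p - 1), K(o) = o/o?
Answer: -1/504 ≈ -0.0019841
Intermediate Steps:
K(o) = 1
h(p) = p*(-1 + p)
1/(h(K(G(-3)))*(4 + 13) - 504) = 1/((1*(-1 + 1))*(4 + 13) - 504) = 1/((1*0)*17 - 504) = 1/(0*17 - 504) = 1/(0 - 504) = 1/(-504) = -1/504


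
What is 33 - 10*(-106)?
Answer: 1093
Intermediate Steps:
33 - 10*(-106) = 33 + 1060 = 1093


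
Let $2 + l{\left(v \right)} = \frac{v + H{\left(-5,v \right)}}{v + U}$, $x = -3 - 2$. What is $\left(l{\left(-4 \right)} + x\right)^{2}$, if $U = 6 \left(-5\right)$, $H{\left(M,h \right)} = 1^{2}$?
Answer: $\frac{55225}{1156} \approx 47.772$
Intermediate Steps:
$x = -5$ ($x = -3 - 2 = -5$)
$H{\left(M,h \right)} = 1$
$U = -30$
$l{\left(v \right)} = -2 + \frac{1 + v}{-30 + v}$ ($l{\left(v \right)} = -2 + \frac{v + 1}{v - 30} = -2 + \frac{1 + v}{-30 + v}$)
$\left(l{\left(-4 \right)} + x\right)^{2} = \left(\frac{61 - -4}{-30 - 4} - 5\right)^{2} = \left(\frac{61 + 4}{-34} - 5\right)^{2} = \left(\left(- \frac{1}{34}\right) 65 - 5\right)^{2} = \left(- \frac{65}{34} - 5\right)^{2} = \left(- \frac{235}{34}\right)^{2} = \frac{55225}{1156}$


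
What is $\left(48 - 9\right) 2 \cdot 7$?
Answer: $546$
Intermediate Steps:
$\left(48 - 9\right) 2 \cdot 7 = 39 \cdot 2 \cdot 7 = 78 \cdot 7 = 546$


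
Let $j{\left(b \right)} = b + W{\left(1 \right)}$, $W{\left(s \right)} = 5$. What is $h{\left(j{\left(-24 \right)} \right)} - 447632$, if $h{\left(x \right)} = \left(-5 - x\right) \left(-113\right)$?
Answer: $-449214$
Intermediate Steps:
$j{\left(b \right)} = 5 + b$ ($j{\left(b \right)} = b + 5 = 5 + b$)
$h{\left(x \right)} = 565 + 113 x$
$h{\left(j{\left(-24 \right)} \right)} - 447632 = \left(565 + 113 \left(5 - 24\right)\right) - 447632 = \left(565 + 113 \left(-19\right)\right) - 447632 = \left(565 - 2147\right) - 447632 = -1582 - 447632 = -449214$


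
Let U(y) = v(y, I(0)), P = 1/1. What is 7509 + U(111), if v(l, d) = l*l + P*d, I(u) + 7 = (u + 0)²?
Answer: 19823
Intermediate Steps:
P = 1
I(u) = -7 + u² (I(u) = -7 + (u + 0)² = -7 + u²)
v(l, d) = d + l² (v(l, d) = l*l + 1*d = l² + d = d + l²)
U(y) = -7 + y² (U(y) = (-7 + 0²) + y² = (-7 + 0) + y² = -7 + y²)
7509 + U(111) = 7509 + (-7 + 111²) = 7509 + (-7 + 12321) = 7509 + 12314 = 19823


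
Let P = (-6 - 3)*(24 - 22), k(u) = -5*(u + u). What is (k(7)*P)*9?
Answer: 11340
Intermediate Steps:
k(u) = -10*u
P = -18 (P = -9*2 = -18)
(k(7)*P)*9 = (-10*7*(-18))*9 = -70*(-18)*9 = 1260*9 = 11340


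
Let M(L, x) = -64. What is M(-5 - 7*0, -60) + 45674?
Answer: 45610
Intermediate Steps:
M(-5 - 7*0, -60) + 45674 = -64 + 45674 = 45610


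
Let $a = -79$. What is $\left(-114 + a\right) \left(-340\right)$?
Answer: $65620$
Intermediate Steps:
$\left(-114 + a\right) \left(-340\right) = \left(-114 - 79\right) \left(-340\right) = \left(-193\right) \left(-340\right) = 65620$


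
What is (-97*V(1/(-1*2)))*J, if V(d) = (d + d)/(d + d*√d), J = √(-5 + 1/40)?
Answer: -97*√1990/(-10*I + 5*√2) ≈ -203.98 - 288.47*I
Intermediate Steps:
J = I*√1990/20 (J = √(-5 + 1/40) = √(-199/40) = I*√1990/20 ≈ 2.2305*I)
V(d) = 2*d/(d + d^(3/2)) (V(d) = (2*d)/(d + d^(3/2)) = 2*d/(d + d^(3/2)))
(-97*V(1/(-1*2)))*J = (-194/(((-1*2))*(1/(-1*2) + (1/(-1*2))^(3/2))))*(I*√1990/20) = (-194/((-2)*(1/(-2) + (1/(-2))^(3/2))))*(I*√1990/20) = (-194*(-1)/(2*(-½ + (-½)^(3/2))))*(I*√1990/20) = (-194*(-1)/(2*(-½ - I*√2/4)))*(I*√1990/20) = (-(-97)/(-½ - I*√2/4))*(I*√1990/20) = (97/(-½ - I*√2/4))*(I*√1990/20) = 97*I*√1990/(20*(-½ - I*√2/4))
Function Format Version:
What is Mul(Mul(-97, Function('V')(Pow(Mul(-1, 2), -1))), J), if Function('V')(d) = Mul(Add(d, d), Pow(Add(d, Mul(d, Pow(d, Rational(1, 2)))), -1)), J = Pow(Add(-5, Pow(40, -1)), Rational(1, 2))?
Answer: Mul(-97, Pow(1990, Rational(1, 2)), Pow(Add(Mul(-10, I), Mul(5, Pow(2, Rational(1, 2)))), -1)) ≈ Add(-203.98, Mul(-288.47, I))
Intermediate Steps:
J = Mul(Rational(1, 20), I, Pow(1990, Rational(1, 2))) (J = Pow(Add(-5, Rational(1, 40)), Rational(1, 2)) = Pow(Rational(-199, 40), Rational(1, 2)) = Mul(Rational(1, 20), I, Pow(1990, Rational(1, 2))) ≈ Mul(2.2305, I))
Function('V')(d) = Mul(2, d, Pow(Add(d, Pow(d, Rational(3, 2))), -1)) (Function('V')(d) = Mul(Mul(2, d), Pow(Add(d, Pow(d, Rational(3, 2))), -1)) = Mul(2, d, Pow(Add(d, Pow(d, Rational(3, 2))), -1)))
Mul(Mul(-97, Function('V')(Pow(Mul(-1, 2), -1))), J) = Mul(Mul(-97, Mul(2, Pow(Mul(-1, 2), -1), Pow(Add(Pow(Mul(-1, 2), -1), Pow(Pow(Mul(-1, 2), -1), Rational(3, 2))), -1))), Mul(Rational(1, 20), I, Pow(1990, Rational(1, 2)))) = Mul(Mul(-97, Mul(2, Pow(-2, -1), Pow(Add(Pow(-2, -1), Pow(Pow(-2, -1), Rational(3, 2))), -1))), Mul(Rational(1, 20), I, Pow(1990, Rational(1, 2)))) = Mul(Mul(-97, Mul(2, Rational(-1, 2), Pow(Add(Rational(-1, 2), Pow(Rational(-1, 2), Rational(3, 2))), -1))), Mul(Rational(1, 20), I, Pow(1990, Rational(1, 2)))) = Mul(Mul(-97, Mul(2, Rational(-1, 2), Pow(Add(Rational(-1, 2), Mul(Rational(-1, 4), I, Pow(2, Rational(1, 2)))), -1))), Mul(Rational(1, 20), I, Pow(1990, Rational(1, 2)))) = Mul(Mul(-97, Mul(-1, Pow(Add(Rational(-1, 2), Mul(Rational(-1, 4), I, Pow(2, Rational(1, 2)))), -1))), Mul(Rational(1, 20), I, Pow(1990, Rational(1, 2)))) = Mul(Mul(97, Pow(Add(Rational(-1, 2), Mul(Rational(-1, 4), I, Pow(2, Rational(1, 2)))), -1)), Mul(Rational(1, 20), I, Pow(1990, Rational(1, 2)))) = Mul(Rational(97, 20), I, Pow(1990, Rational(1, 2)), Pow(Add(Rational(-1, 2), Mul(Rational(-1, 4), I, Pow(2, Rational(1, 2)))), -1))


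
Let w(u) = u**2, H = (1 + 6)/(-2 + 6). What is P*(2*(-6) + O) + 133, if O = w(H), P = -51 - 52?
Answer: 16857/16 ≈ 1053.6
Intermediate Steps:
H = 7/4 ≈ 1.7500
P = -103
O = 49/16 (O = (7/4)**2 = 49/16 ≈ 3.0625)
P*(2*(-6) + O) + 133 = -103*(2*(-6) + 49/16) + 133 = -103*(-12 + 49/16) + 133 = -103*(-143/16) + 133 = 14729/16 + 133 = 16857/16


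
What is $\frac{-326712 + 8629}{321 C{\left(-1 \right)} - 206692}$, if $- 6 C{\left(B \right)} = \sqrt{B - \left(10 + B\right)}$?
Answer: $\frac{131490422872}{85443222973} - \frac{34034881 i \sqrt{10}}{85443222973} \approx 1.5389 - 0.0012596 i$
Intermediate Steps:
$C{\left(B \right)} = - \frac{i \sqrt{10}}{6}$ ($C{\left(B \right)} = - \frac{\sqrt{B - \left(10 + B\right)}}{6} = - \frac{\sqrt{-10}}{6} = - \frac{i \sqrt{10}}{6}$)
$\frac{-326712 + 8629}{321 C{\left(-1 \right)} - 206692} = \frac{-326712 + 8629}{321 \left(- \frac{i \sqrt{10}}{6}\right) - 206692} = - \frac{318083}{- \frac{107 i \sqrt{10}}{2} - 206692} = - \frac{318083}{-206692 - \frac{107 i \sqrt{10}}{2}}$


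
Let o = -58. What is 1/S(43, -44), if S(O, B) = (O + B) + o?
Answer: -1/59 ≈ -0.016949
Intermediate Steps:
S(O, B) = -58 + B + O (S(O, B) = (O + B) - 58 = (B + O) - 58 = -58 + B + O)
1/S(43, -44) = 1/(-58 - 44 + 43) = 1/(-59) = -1/59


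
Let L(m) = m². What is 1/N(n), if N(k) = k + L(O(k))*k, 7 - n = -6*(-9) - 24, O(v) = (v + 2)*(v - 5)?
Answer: -1/7952135 ≈ -1.2575e-7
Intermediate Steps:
O(v) = (-5 + v)*(2 + v) (O(v) = (2 + v)*(-5 + v) = (-5 + v)*(2 + v))
n = -23 (n = 7 - (-6*(-9) - 24) = 7 - (54 - 24) = 7 - 1*30 = 7 - 30 = -23)
N(k) = k + k*(-10 + k² - 3*k)² (N(k) = k + (-10 + k² - 3*k)²*k = k + k*(-10 + k² - 3*k)²)
1/N(n) = 1/(-23*(1 + (10 - 1*(-23)² + 3*(-23))²)) = 1/(-23*(1 + (10 - 1*529 - 69)²)) = 1/(-23*(1 + (10 - 529 - 69)²)) = 1/(-23*(1 + (-588)²)) = 1/(-23*(1 + 345744)) = 1/(-23*345745) = 1/(-7952135) = -1/7952135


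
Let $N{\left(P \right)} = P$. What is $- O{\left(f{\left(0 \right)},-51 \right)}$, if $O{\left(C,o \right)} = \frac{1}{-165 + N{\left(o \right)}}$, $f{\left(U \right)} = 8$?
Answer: $\frac{1}{216} \approx 0.0046296$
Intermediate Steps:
$O{\left(C,o \right)} = \frac{1}{-165 + o}$
$- O{\left(f{\left(0 \right)},-51 \right)} = - \frac{1}{-165 - 51} = - \frac{1}{-216} = \left(-1\right) \left(- \frac{1}{216}\right) = \frac{1}{216}$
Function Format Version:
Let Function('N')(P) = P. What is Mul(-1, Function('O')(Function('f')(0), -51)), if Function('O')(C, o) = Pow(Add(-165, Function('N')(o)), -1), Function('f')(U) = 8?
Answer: Rational(1, 216) ≈ 0.0046296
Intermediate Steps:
Function('O')(C, o) = Pow(Add(-165, o), -1)
Mul(-1, Function('O')(Function('f')(0), -51)) = Mul(-1, Pow(Add(-165, -51), -1)) = Mul(-1, Pow(-216, -1)) = Mul(-1, Rational(-1, 216)) = Rational(1, 216)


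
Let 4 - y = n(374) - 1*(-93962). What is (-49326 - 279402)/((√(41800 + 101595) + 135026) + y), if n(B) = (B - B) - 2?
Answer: -2700171792/337320301 + 328728*√143395/1686601505 ≈ -7.9310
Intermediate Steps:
n(B) = -2 (n(B) = 0 - 2 = -2)
y = -93956 (y = 4 - (-2 - 1*(-93962)) = 4 - (-2 + 93962) = 4 - 1*93960 = 4 - 93960 = -93956)
(-49326 - 279402)/((√(41800 + 101595) + 135026) + y) = (-49326 - 279402)/((√(41800 + 101595) + 135026) - 93956) = -328728/((√143395 + 135026) - 93956) = -328728/((135026 + √143395) - 93956) = -328728/(41070 + √143395)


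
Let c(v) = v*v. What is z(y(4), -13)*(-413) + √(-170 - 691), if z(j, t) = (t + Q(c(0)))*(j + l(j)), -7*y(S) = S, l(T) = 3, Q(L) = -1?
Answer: 14042 + I*√861 ≈ 14042.0 + 29.343*I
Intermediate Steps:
c(v) = v²
y(S) = -S/7
z(j, t) = (-1 + t)*(3 + j) (z(j, t) = (t - 1)*(j + 3) = (-1 + t)*(3 + j))
z(y(4), -13)*(-413) + √(-170 - 691) = (-3 - (-1)*4/7 + 3*(-13) - ⅐*4*(-13))*(-413) + √(-170 - 691) = (-3 - 1*(-4/7) - 39 - 4/7*(-13))*(-413) + √(-861) = (-3 + 4/7 - 39 + 52/7)*(-413) + I*√861 = -34*(-413) + I*√861 = 14042 + I*√861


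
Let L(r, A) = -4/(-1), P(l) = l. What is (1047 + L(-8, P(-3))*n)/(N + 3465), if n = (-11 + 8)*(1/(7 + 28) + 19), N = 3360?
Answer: 9551/79625 ≈ 0.11995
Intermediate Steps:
L(r, A) = 4 (L(r, A) = -4*(-1) = 4)
n = -1998/35 (n = -3*(1/35 + 19) = -3*666/35 = -1998/35 ≈ -57.086)
(1047 + L(-8, P(-3))*n)/(N + 3465) = (1047 + 4*(-1998/35))/(3360 + 3465) = (1047 - 7992/35)/6825 = (28653/35)*(1/6825) = 9551/79625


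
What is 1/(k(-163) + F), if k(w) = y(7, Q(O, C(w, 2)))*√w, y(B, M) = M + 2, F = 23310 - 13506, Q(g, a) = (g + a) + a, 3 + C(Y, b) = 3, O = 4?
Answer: 817/8010357 - I*√163/16020714 ≈ 0.00010199 - 7.9691e-7*I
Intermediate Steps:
C(Y, b) = 0 (C(Y, b) = -3 + 3 = 0)
Q(g, a) = g + 2*a (Q(g, a) = (a + g) + a = g + 2*a)
F = 9804
y(B, M) = 2 + M
k(w) = 6*√w (k(w) = (2 + (4 + 2*0))*√w = (2 + (4 + 0))*√w = (2 + 4)*√w = 6*√w)
1/(k(-163) + F) = 1/(6*√(-163) + 9804) = 1/(6*(I*√163) + 9804) = 1/(6*I*√163 + 9804) = 1/(9804 + 6*I*√163)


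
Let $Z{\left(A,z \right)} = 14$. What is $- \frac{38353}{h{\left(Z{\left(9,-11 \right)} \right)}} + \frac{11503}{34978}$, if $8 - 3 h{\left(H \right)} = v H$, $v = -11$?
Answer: $- \frac{335222518}{472203} \approx -709.91$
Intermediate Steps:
$h{\left(H \right)} = \frac{8}{3} + \frac{11 H}{3}$ ($h{\left(H \right)} = \frac{8}{3} - \frac{\left(-11\right) H}{3} = \frac{8}{3} + \frac{11 H}{3}$)
$- \frac{38353}{h{\left(Z{\left(9,-11 \right)} \right)}} + \frac{11503}{34978} = - \frac{38353}{\frac{8}{3} + \frac{11}{3} \cdot 14} + \frac{11503}{34978} = - \frac{38353}{\frac{8}{3} + \frac{154}{3}} + 11503 \cdot \frac{1}{34978} = - \frac{38353}{54} + \frac{11503}{34978} = - \frac{335222518}{472203}$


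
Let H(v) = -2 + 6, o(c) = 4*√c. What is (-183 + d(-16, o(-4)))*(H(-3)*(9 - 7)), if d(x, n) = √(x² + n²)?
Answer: -1464 + 64*√3 ≈ -1353.1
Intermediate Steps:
d(x, n) = √(n² + x²)
H(v) = 4
(-183 + d(-16, o(-4)))*(H(-3)*(9 - 7)) = (-183 + √((4*√(-4))² + (-16)²))*(4*(9 - 7)) = (-183 + √((4*(2*I))² + 256))*(4*2) = (-183 + √((8*I)² + 256))*8 = (-183 + √(-64 + 256))*8 = (-183 + √192)*8 = (-183 + 8*√3)*8 = -1464 + 64*√3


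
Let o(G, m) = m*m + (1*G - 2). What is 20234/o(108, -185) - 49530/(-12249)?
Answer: 649420232/140173473 ≈ 4.6330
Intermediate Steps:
o(G, m) = -2 + G + m² (o(G, m) = m² + (G - 2) = m² + (-2 + G) = -2 + G + m²)
20234/o(108, -185) - 49530/(-12249) = 20234/(-2 + 108 + (-185)²) - 49530/(-12249) = 20234/(-2 + 108 + 34225) - 49530*(-1/12249) = 20234/34331 + 16510/4083 = 649420232/140173473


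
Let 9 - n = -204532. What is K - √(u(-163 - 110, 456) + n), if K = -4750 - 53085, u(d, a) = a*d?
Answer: -57835 - 17*√277 ≈ -58118.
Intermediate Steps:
n = 204541 (n = 9 - 1*(-204532) = 9 + 204532 = 204541)
K = -57835
K - √(u(-163 - 110, 456) + n) = -57835 - √(456*(-163 - 110) + 204541) = -57835 - √(456*(-273) + 204541) = -57835 - √(-124488 + 204541) = -57835 - √80053 = -57835 - 17*√277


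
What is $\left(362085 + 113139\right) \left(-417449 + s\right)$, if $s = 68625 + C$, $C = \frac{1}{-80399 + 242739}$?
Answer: $- \frac{6727756641818154}{40585} \approx -1.6577 \cdot 10^{11}$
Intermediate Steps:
$C = \frac{1}{162340} \approx 6.1599 \cdot 10^{-6}$
$s = \frac{11140582501}{162340}$ ($s = 68625 + \frac{1}{162340} = \frac{11140582501}{162340} \approx 68625.0$)
$\left(362085 + 113139\right) \left(-417449 + s\right) = \left(362085 + 113139\right) \left(-417449 + \frac{11140582501}{162340}\right) = 475224 \left(- \frac{56628088159}{162340}\right) = - \frac{6727756641818154}{40585}$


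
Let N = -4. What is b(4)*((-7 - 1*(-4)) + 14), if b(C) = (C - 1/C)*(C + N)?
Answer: 0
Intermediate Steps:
b(C) = (-4 + C)*(C - 1/C) (b(C) = (C - 1/C)*(C - 4) = (C - 1/C)*(-4 + C) = (-4 + C)*(C - 1/C))
b(4)*((-7 - 1*(-4)) + 14) = (-1 + 4² - 4*4 + 4/4)*((-7 - 1*(-4)) + 14) = (-1 + 16 - 16 + 4*(¼))*((-7 + 4) + 14) = (-1 + 16 - 16 + 1)*(-3 + 14) = 0*11 = 0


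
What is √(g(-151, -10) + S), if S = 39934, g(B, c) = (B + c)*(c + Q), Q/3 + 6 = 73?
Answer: √9183 ≈ 95.828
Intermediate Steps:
Q = 201 (Q = -18 + 3*73 = -18 + 219 = 201)
g(B, c) = (201 + c)*(B + c) (g(B, c) = (B + c)*(c + 201) = (B + c)*(201 + c) = (201 + c)*(B + c))
√(g(-151, -10) + S) = √(((-10)² + 201*(-151) + 201*(-10) - 151*(-10)) + 39934) = √((100 - 30351 - 2010 + 1510) + 39934) = √(-30751 + 39934) = √9183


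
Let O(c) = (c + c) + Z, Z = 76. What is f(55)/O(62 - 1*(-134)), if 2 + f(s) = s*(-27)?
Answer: -1487/468 ≈ -3.1773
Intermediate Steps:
f(s) = -2 - 27*s (f(s) = -2 + s*(-27) = -2 - 27*s)
O(c) = 76 + 2*c (O(c) = (c + c) + 76 = 2*c + 76 = 76 + 2*c)
f(55)/O(62 - 1*(-134)) = (-2 - 27*55)/(76 + 2*(62 - 1*(-134))) = (-2 - 1485)/(76 + 2*(62 + 134)) = -1487/(76 + 2*196) = -1487/(76 + 392) = -1487/468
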